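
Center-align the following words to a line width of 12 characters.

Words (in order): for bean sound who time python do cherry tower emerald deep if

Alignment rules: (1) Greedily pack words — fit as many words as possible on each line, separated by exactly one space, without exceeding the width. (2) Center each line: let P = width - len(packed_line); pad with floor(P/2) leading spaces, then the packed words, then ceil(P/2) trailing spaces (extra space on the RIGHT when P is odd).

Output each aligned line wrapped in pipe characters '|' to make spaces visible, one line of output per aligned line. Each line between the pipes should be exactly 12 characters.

Line 1: ['for', 'bean'] (min_width=8, slack=4)
Line 2: ['sound', 'who'] (min_width=9, slack=3)
Line 3: ['time', 'python'] (min_width=11, slack=1)
Line 4: ['do', 'cherry'] (min_width=9, slack=3)
Line 5: ['tower'] (min_width=5, slack=7)
Line 6: ['emerald', 'deep'] (min_width=12, slack=0)
Line 7: ['if'] (min_width=2, slack=10)

Answer: |  for bean  |
| sound who  |
|time python |
| do cherry  |
|   tower    |
|emerald deep|
|     if     |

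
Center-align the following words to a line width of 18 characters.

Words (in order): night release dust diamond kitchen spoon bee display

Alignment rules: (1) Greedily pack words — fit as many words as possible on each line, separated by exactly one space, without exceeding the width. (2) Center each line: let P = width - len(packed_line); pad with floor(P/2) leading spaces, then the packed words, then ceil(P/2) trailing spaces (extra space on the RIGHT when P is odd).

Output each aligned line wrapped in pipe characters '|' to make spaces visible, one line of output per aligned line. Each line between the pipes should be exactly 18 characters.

Line 1: ['night', 'release', 'dust'] (min_width=18, slack=0)
Line 2: ['diamond', 'kitchen'] (min_width=15, slack=3)
Line 3: ['spoon', 'bee', 'display'] (min_width=17, slack=1)

Answer: |night release dust|
| diamond kitchen  |
|spoon bee display |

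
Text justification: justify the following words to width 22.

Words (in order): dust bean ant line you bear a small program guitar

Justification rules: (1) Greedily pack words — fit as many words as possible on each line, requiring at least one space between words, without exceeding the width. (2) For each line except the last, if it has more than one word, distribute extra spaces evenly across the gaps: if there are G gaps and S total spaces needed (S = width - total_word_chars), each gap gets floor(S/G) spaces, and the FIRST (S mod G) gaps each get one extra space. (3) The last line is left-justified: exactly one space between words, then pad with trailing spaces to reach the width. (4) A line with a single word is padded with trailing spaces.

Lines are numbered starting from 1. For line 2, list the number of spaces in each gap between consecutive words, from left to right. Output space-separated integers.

Line 1: ['dust', 'bean', 'ant', 'line', 'you'] (min_width=22, slack=0)
Line 2: ['bear', 'a', 'small', 'program'] (min_width=20, slack=2)
Line 3: ['guitar'] (min_width=6, slack=16)

Answer: 2 2 1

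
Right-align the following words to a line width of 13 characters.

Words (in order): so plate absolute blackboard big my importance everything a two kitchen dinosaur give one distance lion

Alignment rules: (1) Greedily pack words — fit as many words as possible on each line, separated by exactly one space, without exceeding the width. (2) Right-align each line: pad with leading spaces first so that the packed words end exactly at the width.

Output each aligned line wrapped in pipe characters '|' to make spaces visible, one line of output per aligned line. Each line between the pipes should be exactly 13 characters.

Line 1: ['so', 'plate'] (min_width=8, slack=5)
Line 2: ['absolute'] (min_width=8, slack=5)
Line 3: ['blackboard'] (min_width=10, slack=3)
Line 4: ['big', 'my'] (min_width=6, slack=7)
Line 5: ['importance'] (min_width=10, slack=3)
Line 6: ['everything', 'a'] (min_width=12, slack=1)
Line 7: ['two', 'kitchen'] (min_width=11, slack=2)
Line 8: ['dinosaur', 'give'] (min_width=13, slack=0)
Line 9: ['one', 'distance'] (min_width=12, slack=1)
Line 10: ['lion'] (min_width=4, slack=9)

Answer: |     so plate|
|     absolute|
|   blackboard|
|       big my|
|   importance|
| everything a|
|  two kitchen|
|dinosaur give|
| one distance|
|         lion|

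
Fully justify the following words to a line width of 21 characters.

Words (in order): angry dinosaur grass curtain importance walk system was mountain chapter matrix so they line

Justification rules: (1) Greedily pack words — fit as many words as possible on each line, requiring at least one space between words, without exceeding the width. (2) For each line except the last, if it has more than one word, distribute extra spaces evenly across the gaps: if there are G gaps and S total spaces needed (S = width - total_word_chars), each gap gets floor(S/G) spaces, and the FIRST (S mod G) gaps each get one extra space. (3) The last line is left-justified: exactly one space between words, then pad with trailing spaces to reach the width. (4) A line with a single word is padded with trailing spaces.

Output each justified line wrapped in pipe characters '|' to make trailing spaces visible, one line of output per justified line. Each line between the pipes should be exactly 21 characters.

Answer: |angry  dinosaur grass|
|curtain    importance|
|walk    system    was|
|mountain      chapter|
|matrix so they line  |

Derivation:
Line 1: ['angry', 'dinosaur', 'grass'] (min_width=20, slack=1)
Line 2: ['curtain', 'importance'] (min_width=18, slack=3)
Line 3: ['walk', 'system', 'was'] (min_width=15, slack=6)
Line 4: ['mountain', 'chapter'] (min_width=16, slack=5)
Line 5: ['matrix', 'so', 'they', 'line'] (min_width=19, slack=2)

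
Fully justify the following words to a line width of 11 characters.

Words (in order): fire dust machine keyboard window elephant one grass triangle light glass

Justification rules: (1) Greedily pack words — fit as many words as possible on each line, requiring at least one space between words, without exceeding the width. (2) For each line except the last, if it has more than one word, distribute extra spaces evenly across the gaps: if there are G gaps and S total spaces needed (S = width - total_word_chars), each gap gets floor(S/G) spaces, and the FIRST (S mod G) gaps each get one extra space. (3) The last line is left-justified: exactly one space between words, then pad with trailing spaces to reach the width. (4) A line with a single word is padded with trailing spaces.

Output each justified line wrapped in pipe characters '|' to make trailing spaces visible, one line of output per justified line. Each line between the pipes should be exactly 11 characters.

Line 1: ['fire', 'dust'] (min_width=9, slack=2)
Line 2: ['machine'] (min_width=7, slack=4)
Line 3: ['keyboard'] (min_width=8, slack=3)
Line 4: ['window'] (min_width=6, slack=5)
Line 5: ['elephant'] (min_width=8, slack=3)
Line 6: ['one', 'grass'] (min_width=9, slack=2)
Line 7: ['triangle'] (min_width=8, slack=3)
Line 8: ['light', 'glass'] (min_width=11, slack=0)

Answer: |fire   dust|
|machine    |
|keyboard   |
|window     |
|elephant   |
|one   grass|
|triangle   |
|light glass|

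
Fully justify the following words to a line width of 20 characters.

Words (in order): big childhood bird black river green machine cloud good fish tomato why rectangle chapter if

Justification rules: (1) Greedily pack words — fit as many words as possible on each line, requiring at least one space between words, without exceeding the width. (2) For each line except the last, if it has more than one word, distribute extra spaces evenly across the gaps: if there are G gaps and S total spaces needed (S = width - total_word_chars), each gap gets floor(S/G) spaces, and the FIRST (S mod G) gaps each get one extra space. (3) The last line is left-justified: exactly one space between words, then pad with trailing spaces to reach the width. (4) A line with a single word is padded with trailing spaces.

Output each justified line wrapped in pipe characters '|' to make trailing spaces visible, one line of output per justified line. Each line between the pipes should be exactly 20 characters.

Answer: |big  childhood  bird|
|black   river  green|
|machine  cloud  good|
|fish    tomato   why|
|rectangle chapter if|

Derivation:
Line 1: ['big', 'childhood', 'bird'] (min_width=18, slack=2)
Line 2: ['black', 'river', 'green'] (min_width=17, slack=3)
Line 3: ['machine', 'cloud', 'good'] (min_width=18, slack=2)
Line 4: ['fish', 'tomato', 'why'] (min_width=15, slack=5)
Line 5: ['rectangle', 'chapter', 'if'] (min_width=20, slack=0)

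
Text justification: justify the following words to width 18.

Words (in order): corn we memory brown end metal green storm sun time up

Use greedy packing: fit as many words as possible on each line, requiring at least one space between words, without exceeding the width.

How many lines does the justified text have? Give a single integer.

Line 1: ['corn', 'we', 'memory'] (min_width=14, slack=4)
Line 2: ['brown', 'end', 'metal'] (min_width=15, slack=3)
Line 3: ['green', 'storm', 'sun'] (min_width=15, slack=3)
Line 4: ['time', 'up'] (min_width=7, slack=11)
Total lines: 4

Answer: 4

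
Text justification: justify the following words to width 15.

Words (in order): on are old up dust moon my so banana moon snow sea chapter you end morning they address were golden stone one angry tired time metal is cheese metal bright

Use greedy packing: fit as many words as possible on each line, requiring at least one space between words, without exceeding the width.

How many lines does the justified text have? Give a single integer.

Answer: 12

Derivation:
Line 1: ['on', 'are', 'old', 'up'] (min_width=13, slack=2)
Line 2: ['dust', 'moon', 'my', 'so'] (min_width=15, slack=0)
Line 3: ['banana', 'moon'] (min_width=11, slack=4)
Line 4: ['snow', 'sea'] (min_width=8, slack=7)
Line 5: ['chapter', 'you', 'end'] (min_width=15, slack=0)
Line 6: ['morning', 'they'] (min_width=12, slack=3)
Line 7: ['address', 'were'] (min_width=12, slack=3)
Line 8: ['golden', 'stone'] (min_width=12, slack=3)
Line 9: ['one', 'angry', 'tired'] (min_width=15, slack=0)
Line 10: ['time', 'metal', 'is'] (min_width=13, slack=2)
Line 11: ['cheese', 'metal'] (min_width=12, slack=3)
Line 12: ['bright'] (min_width=6, slack=9)
Total lines: 12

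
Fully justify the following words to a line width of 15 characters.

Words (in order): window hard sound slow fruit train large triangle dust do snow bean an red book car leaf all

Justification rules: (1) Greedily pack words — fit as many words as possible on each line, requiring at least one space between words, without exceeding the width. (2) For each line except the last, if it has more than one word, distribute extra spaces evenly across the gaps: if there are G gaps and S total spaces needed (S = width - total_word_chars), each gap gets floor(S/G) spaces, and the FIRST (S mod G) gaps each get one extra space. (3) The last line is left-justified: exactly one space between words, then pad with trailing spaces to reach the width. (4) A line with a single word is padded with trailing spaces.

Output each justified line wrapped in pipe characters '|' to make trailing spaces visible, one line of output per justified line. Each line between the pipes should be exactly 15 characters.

Answer: |window     hard|
|sound      slow|
|fruit     train|
|large  triangle|
|dust   do  snow|
|bean   an   red|
|book  car  leaf|
|all            |

Derivation:
Line 1: ['window', 'hard'] (min_width=11, slack=4)
Line 2: ['sound', 'slow'] (min_width=10, slack=5)
Line 3: ['fruit', 'train'] (min_width=11, slack=4)
Line 4: ['large', 'triangle'] (min_width=14, slack=1)
Line 5: ['dust', 'do', 'snow'] (min_width=12, slack=3)
Line 6: ['bean', 'an', 'red'] (min_width=11, slack=4)
Line 7: ['book', 'car', 'leaf'] (min_width=13, slack=2)
Line 8: ['all'] (min_width=3, slack=12)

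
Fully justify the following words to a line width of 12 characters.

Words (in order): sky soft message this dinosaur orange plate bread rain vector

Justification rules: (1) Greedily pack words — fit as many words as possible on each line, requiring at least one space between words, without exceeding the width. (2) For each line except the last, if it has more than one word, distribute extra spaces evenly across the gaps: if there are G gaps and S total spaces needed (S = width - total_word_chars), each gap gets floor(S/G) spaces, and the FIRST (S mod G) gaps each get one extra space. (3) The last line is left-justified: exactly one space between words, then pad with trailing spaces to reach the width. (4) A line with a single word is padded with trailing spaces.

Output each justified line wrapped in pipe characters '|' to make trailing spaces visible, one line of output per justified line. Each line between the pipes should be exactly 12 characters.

Answer: |sky     soft|
|message this|
|dinosaur    |
|orange plate|
|bread   rain|
|vector      |

Derivation:
Line 1: ['sky', 'soft'] (min_width=8, slack=4)
Line 2: ['message', 'this'] (min_width=12, slack=0)
Line 3: ['dinosaur'] (min_width=8, slack=4)
Line 4: ['orange', 'plate'] (min_width=12, slack=0)
Line 5: ['bread', 'rain'] (min_width=10, slack=2)
Line 6: ['vector'] (min_width=6, slack=6)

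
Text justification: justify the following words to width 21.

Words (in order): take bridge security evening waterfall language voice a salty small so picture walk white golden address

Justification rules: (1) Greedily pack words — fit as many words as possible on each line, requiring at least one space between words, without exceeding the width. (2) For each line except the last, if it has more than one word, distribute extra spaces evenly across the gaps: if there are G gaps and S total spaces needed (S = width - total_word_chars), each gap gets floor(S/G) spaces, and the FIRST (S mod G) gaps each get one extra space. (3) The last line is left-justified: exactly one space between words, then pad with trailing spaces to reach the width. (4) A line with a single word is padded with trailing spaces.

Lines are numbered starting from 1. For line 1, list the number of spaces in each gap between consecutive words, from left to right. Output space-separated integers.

Line 1: ['take', 'bridge', 'security'] (min_width=20, slack=1)
Line 2: ['evening', 'waterfall'] (min_width=17, slack=4)
Line 3: ['language', 'voice', 'a'] (min_width=16, slack=5)
Line 4: ['salty', 'small', 'so'] (min_width=14, slack=7)
Line 5: ['picture', 'walk', 'white'] (min_width=18, slack=3)
Line 6: ['golden', 'address'] (min_width=14, slack=7)

Answer: 2 1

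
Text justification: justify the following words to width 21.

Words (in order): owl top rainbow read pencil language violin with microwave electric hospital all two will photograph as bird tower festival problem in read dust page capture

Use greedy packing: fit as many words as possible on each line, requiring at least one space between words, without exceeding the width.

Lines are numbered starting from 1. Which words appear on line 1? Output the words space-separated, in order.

Line 1: ['owl', 'top', 'rainbow', 'read'] (min_width=20, slack=1)
Line 2: ['pencil', 'language'] (min_width=15, slack=6)
Line 3: ['violin', 'with', 'microwave'] (min_width=21, slack=0)
Line 4: ['electric', 'hospital', 'all'] (min_width=21, slack=0)
Line 5: ['two', 'will', 'photograph'] (min_width=19, slack=2)
Line 6: ['as', 'bird', 'tower'] (min_width=13, slack=8)
Line 7: ['festival', 'problem', 'in'] (min_width=19, slack=2)
Line 8: ['read', 'dust', 'page'] (min_width=14, slack=7)
Line 9: ['capture'] (min_width=7, slack=14)

Answer: owl top rainbow read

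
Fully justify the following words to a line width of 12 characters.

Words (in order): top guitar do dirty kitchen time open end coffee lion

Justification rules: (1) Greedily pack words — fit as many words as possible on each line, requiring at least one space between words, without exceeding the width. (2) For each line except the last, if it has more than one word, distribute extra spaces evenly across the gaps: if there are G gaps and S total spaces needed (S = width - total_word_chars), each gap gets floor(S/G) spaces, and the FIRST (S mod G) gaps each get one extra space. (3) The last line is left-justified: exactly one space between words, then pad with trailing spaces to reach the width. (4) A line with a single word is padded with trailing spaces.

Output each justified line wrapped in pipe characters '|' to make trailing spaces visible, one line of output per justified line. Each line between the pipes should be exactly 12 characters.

Answer: |top   guitar|
|do     dirty|
|kitchen time|
|open     end|
|coffee lion |

Derivation:
Line 1: ['top', 'guitar'] (min_width=10, slack=2)
Line 2: ['do', 'dirty'] (min_width=8, slack=4)
Line 3: ['kitchen', 'time'] (min_width=12, slack=0)
Line 4: ['open', 'end'] (min_width=8, slack=4)
Line 5: ['coffee', 'lion'] (min_width=11, slack=1)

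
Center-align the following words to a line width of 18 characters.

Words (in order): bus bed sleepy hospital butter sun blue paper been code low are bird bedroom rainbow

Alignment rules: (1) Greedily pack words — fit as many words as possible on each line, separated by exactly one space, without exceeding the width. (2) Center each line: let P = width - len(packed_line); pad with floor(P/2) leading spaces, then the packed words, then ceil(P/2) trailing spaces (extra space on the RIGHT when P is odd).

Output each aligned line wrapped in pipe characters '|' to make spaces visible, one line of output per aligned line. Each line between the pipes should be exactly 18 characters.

Line 1: ['bus', 'bed', 'sleepy'] (min_width=14, slack=4)
Line 2: ['hospital', 'butter'] (min_width=15, slack=3)
Line 3: ['sun', 'blue', 'paper'] (min_width=14, slack=4)
Line 4: ['been', 'code', 'low', 'are'] (min_width=17, slack=1)
Line 5: ['bird', 'bedroom'] (min_width=12, slack=6)
Line 6: ['rainbow'] (min_width=7, slack=11)

Answer: |  bus bed sleepy  |
| hospital butter  |
|  sun blue paper  |
|been code low are |
|   bird bedroom   |
|     rainbow      |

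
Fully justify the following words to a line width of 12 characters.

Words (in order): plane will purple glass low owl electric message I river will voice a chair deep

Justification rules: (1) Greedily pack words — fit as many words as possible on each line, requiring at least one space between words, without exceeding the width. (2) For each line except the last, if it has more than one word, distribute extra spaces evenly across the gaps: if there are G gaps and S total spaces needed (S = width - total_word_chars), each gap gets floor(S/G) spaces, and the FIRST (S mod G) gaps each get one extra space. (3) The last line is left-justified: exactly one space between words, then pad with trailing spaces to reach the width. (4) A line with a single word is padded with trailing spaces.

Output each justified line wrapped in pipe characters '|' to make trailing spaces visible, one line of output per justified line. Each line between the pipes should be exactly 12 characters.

Line 1: ['plane', 'will'] (min_width=10, slack=2)
Line 2: ['purple', 'glass'] (min_width=12, slack=0)
Line 3: ['low', 'owl'] (min_width=7, slack=5)
Line 4: ['electric'] (min_width=8, slack=4)
Line 5: ['message', 'I'] (min_width=9, slack=3)
Line 6: ['river', 'will'] (min_width=10, slack=2)
Line 7: ['voice', 'a'] (min_width=7, slack=5)
Line 8: ['chair', 'deep'] (min_width=10, slack=2)

Answer: |plane   will|
|purple glass|
|low      owl|
|electric    |
|message    I|
|river   will|
|voice      a|
|chair deep  |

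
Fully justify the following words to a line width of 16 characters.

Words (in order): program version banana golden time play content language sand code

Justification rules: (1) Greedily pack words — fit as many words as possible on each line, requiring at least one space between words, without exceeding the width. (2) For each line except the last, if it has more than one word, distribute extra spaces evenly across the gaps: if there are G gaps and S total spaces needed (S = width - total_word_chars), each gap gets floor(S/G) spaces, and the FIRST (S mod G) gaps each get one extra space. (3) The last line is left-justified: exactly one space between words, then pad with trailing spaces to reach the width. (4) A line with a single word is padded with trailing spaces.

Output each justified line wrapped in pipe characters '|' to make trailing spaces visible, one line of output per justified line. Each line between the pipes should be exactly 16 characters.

Line 1: ['program', 'version'] (min_width=15, slack=1)
Line 2: ['banana', 'golden'] (min_width=13, slack=3)
Line 3: ['time', 'play'] (min_width=9, slack=7)
Line 4: ['content', 'language'] (min_width=16, slack=0)
Line 5: ['sand', 'code'] (min_width=9, slack=7)

Answer: |program  version|
|banana    golden|
|time        play|
|content language|
|sand code       |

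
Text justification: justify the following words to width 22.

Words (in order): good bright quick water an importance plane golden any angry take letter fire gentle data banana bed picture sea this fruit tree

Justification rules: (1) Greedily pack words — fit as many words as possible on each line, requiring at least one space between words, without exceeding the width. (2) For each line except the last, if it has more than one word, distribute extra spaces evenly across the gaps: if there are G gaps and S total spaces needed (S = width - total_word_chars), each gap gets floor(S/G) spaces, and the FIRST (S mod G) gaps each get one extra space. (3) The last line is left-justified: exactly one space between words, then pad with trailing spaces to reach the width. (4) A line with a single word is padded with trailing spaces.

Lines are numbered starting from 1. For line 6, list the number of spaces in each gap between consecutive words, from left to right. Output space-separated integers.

Answer: 1 1 1

Derivation:
Line 1: ['good', 'bright', 'quick'] (min_width=17, slack=5)
Line 2: ['water', 'an', 'importance'] (min_width=19, slack=3)
Line 3: ['plane', 'golden', 'any', 'angry'] (min_width=22, slack=0)
Line 4: ['take', 'letter', 'fire'] (min_width=16, slack=6)
Line 5: ['gentle', 'data', 'banana', 'bed'] (min_width=22, slack=0)
Line 6: ['picture', 'sea', 'this', 'fruit'] (min_width=22, slack=0)
Line 7: ['tree'] (min_width=4, slack=18)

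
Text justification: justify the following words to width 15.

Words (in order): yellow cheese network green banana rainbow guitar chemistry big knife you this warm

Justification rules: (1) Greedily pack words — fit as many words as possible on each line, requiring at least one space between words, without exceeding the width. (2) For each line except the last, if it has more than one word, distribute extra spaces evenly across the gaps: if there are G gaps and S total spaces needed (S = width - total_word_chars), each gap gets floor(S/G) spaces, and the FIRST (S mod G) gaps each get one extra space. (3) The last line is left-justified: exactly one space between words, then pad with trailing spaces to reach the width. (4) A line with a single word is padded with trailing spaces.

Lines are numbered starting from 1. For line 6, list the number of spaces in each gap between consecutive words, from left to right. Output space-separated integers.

Answer: 2 1

Derivation:
Line 1: ['yellow', 'cheese'] (min_width=13, slack=2)
Line 2: ['network', 'green'] (min_width=13, slack=2)
Line 3: ['banana', 'rainbow'] (min_width=14, slack=1)
Line 4: ['guitar'] (min_width=6, slack=9)
Line 5: ['chemistry', 'big'] (min_width=13, slack=2)
Line 6: ['knife', 'you', 'this'] (min_width=14, slack=1)
Line 7: ['warm'] (min_width=4, slack=11)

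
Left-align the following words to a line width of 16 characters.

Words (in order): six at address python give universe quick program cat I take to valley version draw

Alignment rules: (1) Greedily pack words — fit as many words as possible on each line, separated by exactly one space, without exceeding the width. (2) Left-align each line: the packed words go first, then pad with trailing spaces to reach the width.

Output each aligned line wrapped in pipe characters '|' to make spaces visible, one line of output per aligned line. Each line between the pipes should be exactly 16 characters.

Answer: |six at address  |
|python give     |
|universe quick  |
|program cat I   |
|take to valley  |
|version draw    |

Derivation:
Line 1: ['six', 'at', 'address'] (min_width=14, slack=2)
Line 2: ['python', 'give'] (min_width=11, slack=5)
Line 3: ['universe', 'quick'] (min_width=14, slack=2)
Line 4: ['program', 'cat', 'I'] (min_width=13, slack=3)
Line 5: ['take', 'to', 'valley'] (min_width=14, slack=2)
Line 6: ['version', 'draw'] (min_width=12, slack=4)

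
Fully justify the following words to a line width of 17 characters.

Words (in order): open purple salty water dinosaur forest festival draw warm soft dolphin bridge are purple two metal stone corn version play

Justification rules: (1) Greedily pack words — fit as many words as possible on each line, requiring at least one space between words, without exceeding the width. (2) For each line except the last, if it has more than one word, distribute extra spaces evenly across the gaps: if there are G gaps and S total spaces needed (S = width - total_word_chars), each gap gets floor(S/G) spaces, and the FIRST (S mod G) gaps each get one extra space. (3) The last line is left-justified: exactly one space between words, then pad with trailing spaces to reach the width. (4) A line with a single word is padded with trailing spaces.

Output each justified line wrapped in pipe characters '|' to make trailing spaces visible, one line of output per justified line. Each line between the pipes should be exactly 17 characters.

Answer: |open purple salty|
|water    dinosaur|
|forest   festival|
|draw   warm  soft|
|dolphin    bridge|
|are   purple  two|
|metal  stone corn|
|version play     |

Derivation:
Line 1: ['open', 'purple', 'salty'] (min_width=17, slack=0)
Line 2: ['water', 'dinosaur'] (min_width=14, slack=3)
Line 3: ['forest', 'festival'] (min_width=15, slack=2)
Line 4: ['draw', 'warm', 'soft'] (min_width=14, slack=3)
Line 5: ['dolphin', 'bridge'] (min_width=14, slack=3)
Line 6: ['are', 'purple', 'two'] (min_width=14, slack=3)
Line 7: ['metal', 'stone', 'corn'] (min_width=16, slack=1)
Line 8: ['version', 'play'] (min_width=12, slack=5)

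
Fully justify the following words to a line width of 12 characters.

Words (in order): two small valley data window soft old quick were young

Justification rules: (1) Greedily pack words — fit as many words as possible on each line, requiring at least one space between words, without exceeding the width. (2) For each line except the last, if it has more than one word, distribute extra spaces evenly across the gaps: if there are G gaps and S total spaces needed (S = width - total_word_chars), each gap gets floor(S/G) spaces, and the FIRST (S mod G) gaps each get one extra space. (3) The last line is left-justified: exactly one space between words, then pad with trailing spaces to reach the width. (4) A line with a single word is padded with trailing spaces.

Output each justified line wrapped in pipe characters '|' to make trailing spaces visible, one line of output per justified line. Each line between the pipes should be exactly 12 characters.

Answer: |two    small|
|valley  data|
|window  soft|
|old    quick|
|were young  |

Derivation:
Line 1: ['two', 'small'] (min_width=9, slack=3)
Line 2: ['valley', 'data'] (min_width=11, slack=1)
Line 3: ['window', 'soft'] (min_width=11, slack=1)
Line 4: ['old', 'quick'] (min_width=9, slack=3)
Line 5: ['were', 'young'] (min_width=10, slack=2)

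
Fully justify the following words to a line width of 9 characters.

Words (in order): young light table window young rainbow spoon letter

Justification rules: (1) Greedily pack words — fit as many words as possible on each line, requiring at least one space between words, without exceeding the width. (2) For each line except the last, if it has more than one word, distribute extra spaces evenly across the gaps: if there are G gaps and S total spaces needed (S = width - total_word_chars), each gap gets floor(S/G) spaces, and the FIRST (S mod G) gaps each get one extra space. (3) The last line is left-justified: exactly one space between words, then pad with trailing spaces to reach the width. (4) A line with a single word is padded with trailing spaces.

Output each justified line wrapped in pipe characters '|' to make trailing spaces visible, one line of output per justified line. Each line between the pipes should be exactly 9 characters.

Line 1: ['young'] (min_width=5, slack=4)
Line 2: ['light'] (min_width=5, slack=4)
Line 3: ['table'] (min_width=5, slack=4)
Line 4: ['window'] (min_width=6, slack=3)
Line 5: ['young'] (min_width=5, slack=4)
Line 6: ['rainbow'] (min_width=7, slack=2)
Line 7: ['spoon'] (min_width=5, slack=4)
Line 8: ['letter'] (min_width=6, slack=3)

Answer: |young    |
|light    |
|table    |
|window   |
|young    |
|rainbow  |
|spoon    |
|letter   |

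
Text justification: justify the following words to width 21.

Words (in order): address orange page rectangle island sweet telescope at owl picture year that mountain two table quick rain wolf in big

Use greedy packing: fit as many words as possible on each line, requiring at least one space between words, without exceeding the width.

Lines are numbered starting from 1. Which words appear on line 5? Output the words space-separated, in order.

Answer: mountain two table

Derivation:
Line 1: ['address', 'orange', 'page'] (min_width=19, slack=2)
Line 2: ['rectangle', 'island'] (min_width=16, slack=5)
Line 3: ['sweet', 'telescope', 'at'] (min_width=18, slack=3)
Line 4: ['owl', 'picture', 'year', 'that'] (min_width=21, slack=0)
Line 5: ['mountain', 'two', 'table'] (min_width=18, slack=3)
Line 6: ['quick', 'rain', 'wolf', 'in'] (min_width=18, slack=3)
Line 7: ['big'] (min_width=3, slack=18)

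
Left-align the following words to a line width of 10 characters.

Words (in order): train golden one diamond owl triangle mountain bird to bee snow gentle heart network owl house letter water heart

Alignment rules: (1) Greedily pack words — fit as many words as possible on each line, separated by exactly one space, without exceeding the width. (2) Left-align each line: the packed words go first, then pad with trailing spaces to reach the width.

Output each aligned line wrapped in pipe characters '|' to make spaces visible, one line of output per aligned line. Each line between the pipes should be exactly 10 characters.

Answer: |train     |
|golden one|
|diamond   |
|owl       |
|triangle  |
|mountain  |
|bird to   |
|bee snow  |
|gentle    |
|heart     |
|network   |
|owl house |
|letter    |
|water     |
|heart     |

Derivation:
Line 1: ['train'] (min_width=5, slack=5)
Line 2: ['golden', 'one'] (min_width=10, slack=0)
Line 3: ['diamond'] (min_width=7, slack=3)
Line 4: ['owl'] (min_width=3, slack=7)
Line 5: ['triangle'] (min_width=8, slack=2)
Line 6: ['mountain'] (min_width=8, slack=2)
Line 7: ['bird', 'to'] (min_width=7, slack=3)
Line 8: ['bee', 'snow'] (min_width=8, slack=2)
Line 9: ['gentle'] (min_width=6, slack=4)
Line 10: ['heart'] (min_width=5, slack=5)
Line 11: ['network'] (min_width=7, slack=3)
Line 12: ['owl', 'house'] (min_width=9, slack=1)
Line 13: ['letter'] (min_width=6, slack=4)
Line 14: ['water'] (min_width=5, slack=5)
Line 15: ['heart'] (min_width=5, slack=5)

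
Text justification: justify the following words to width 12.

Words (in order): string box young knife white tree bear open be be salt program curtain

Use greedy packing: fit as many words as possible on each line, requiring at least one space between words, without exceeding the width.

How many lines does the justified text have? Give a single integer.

Line 1: ['string', 'box'] (min_width=10, slack=2)
Line 2: ['young', 'knife'] (min_width=11, slack=1)
Line 3: ['white', 'tree'] (min_width=10, slack=2)
Line 4: ['bear', 'open', 'be'] (min_width=12, slack=0)
Line 5: ['be', 'salt'] (min_width=7, slack=5)
Line 6: ['program'] (min_width=7, slack=5)
Line 7: ['curtain'] (min_width=7, slack=5)
Total lines: 7

Answer: 7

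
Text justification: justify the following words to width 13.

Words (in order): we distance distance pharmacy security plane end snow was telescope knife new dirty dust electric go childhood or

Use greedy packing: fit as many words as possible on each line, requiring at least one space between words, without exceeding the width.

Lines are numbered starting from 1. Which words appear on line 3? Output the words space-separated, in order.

Answer: pharmacy

Derivation:
Line 1: ['we', 'distance'] (min_width=11, slack=2)
Line 2: ['distance'] (min_width=8, slack=5)
Line 3: ['pharmacy'] (min_width=8, slack=5)
Line 4: ['security'] (min_width=8, slack=5)
Line 5: ['plane', 'end'] (min_width=9, slack=4)
Line 6: ['snow', 'was'] (min_width=8, slack=5)
Line 7: ['telescope'] (min_width=9, slack=4)
Line 8: ['knife', 'new'] (min_width=9, slack=4)
Line 9: ['dirty', 'dust'] (min_width=10, slack=3)
Line 10: ['electric', 'go'] (min_width=11, slack=2)
Line 11: ['childhood', 'or'] (min_width=12, slack=1)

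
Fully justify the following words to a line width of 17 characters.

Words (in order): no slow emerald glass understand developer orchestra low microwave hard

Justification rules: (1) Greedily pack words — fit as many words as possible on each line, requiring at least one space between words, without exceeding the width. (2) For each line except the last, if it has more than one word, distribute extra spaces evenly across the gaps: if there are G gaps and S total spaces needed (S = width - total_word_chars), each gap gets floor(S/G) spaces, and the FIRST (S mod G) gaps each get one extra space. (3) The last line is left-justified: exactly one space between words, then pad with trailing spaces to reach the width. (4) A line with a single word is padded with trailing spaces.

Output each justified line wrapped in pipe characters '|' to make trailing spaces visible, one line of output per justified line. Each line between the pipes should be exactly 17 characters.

Line 1: ['no', 'slow', 'emerald'] (min_width=15, slack=2)
Line 2: ['glass', 'understand'] (min_width=16, slack=1)
Line 3: ['developer'] (min_width=9, slack=8)
Line 4: ['orchestra', 'low'] (min_width=13, slack=4)
Line 5: ['microwave', 'hard'] (min_width=14, slack=3)

Answer: |no  slow  emerald|
|glass  understand|
|developer        |
|orchestra     low|
|microwave hard   |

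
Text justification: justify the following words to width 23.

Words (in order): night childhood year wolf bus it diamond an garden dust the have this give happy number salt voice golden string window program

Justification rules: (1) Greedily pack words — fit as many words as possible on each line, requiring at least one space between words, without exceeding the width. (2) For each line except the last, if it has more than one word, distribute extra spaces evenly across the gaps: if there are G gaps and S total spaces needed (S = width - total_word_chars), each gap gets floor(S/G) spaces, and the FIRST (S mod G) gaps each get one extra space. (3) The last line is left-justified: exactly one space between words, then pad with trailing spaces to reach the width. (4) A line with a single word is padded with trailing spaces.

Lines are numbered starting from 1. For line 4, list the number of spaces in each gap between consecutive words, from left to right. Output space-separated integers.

Answer: 2 1 1

Derivation:
Line 1: ['night', 'childhood', 'year'] (min_width=20, slack=3)
Line 2: ['wolf', 'bus', 'it', 'diamond', 'an'] (min_width=22, slack=1)
Line 3: ['garden', 'dust', 'the', 'have'] (min_width=20, slack=3)
Line 4: ['this', 'give', 'happy', 'number'] (min_width=22, slack=1)
Line 5: ['salt', 'voice', 'golden'] (min_width=17, slack=6)
Line 6: ['string', 'window', 'program'] (min_width=21, slack=2)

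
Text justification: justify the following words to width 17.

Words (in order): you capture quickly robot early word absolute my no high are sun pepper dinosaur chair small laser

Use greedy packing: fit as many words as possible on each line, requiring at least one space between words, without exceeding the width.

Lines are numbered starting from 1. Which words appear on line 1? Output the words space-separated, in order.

Line 1: ['you', 'capture'] (min_width=11, slack=6)
Line 2: ['quickly', 'robot'] (min_width=13, slack=4)
Line 3: ['early', 'word'] (min_width=10, slack=7)
Line 4: ['absolute', 'my', 'no'] (min_width=14, slack=3)
Line 5: ['high', 'are', 'sun'] (min_width=12, slack=5)
Line 6: ['pepper', 'dinosaur'] (min_width=15, slack=2)
Line 7: ['chair', 'small', 'laser'] (min_width=17, slack=0)

Answer: you capture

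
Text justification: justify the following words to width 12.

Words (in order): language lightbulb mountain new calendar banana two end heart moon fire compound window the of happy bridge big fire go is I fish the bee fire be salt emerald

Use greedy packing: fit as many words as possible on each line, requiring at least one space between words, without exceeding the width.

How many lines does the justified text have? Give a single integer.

Line 1: ['language'] (min_width=8, slack=4)
Line 2: ['lightbulb'] (min_width=9, slack=3)
Line 3: ['mountain', 'new'] (min_width=12, slack=0)
Line 4: ['calendar'] (min_width=8, slack=4)
Line 5: ['banana', 'two'] (min_width=10, slack=2)
Line 6: ['end', 'heart'] (min_width=9, slack=3)
Line 7: ['moon', 'fire'] (min_width=9, slack=3)
Line 8: ['compound'] (min_width=8, slack=4)
Line 9: ['window', 'the'] (min_width=10, slack=2)
Line 10: ['of', 'happy'] (min_width=8, slack=4)
Line 11: ['bridge', 'big'] (min_width=10, slack=2)
Line 12: ['fire', 'go', 'is', 'I'] (min_width=12, slack=0)
Line 13: ['fish', 'the', 'bee'] (min_width=12, slack=0)
Line 14: ['fire', 'be', 'salt'] (min_width=12, slack=0)
Line 15: ['emerald'] (min_width=7, slack=5)
Total lines: 15

Answer: 15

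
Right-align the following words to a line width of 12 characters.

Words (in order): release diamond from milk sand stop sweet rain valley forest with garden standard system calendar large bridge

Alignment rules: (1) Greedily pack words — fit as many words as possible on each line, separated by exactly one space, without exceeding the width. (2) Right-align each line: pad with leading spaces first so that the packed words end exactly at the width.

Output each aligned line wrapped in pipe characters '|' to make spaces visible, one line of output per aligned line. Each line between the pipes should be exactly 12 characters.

Answer: |     release|
|diamond from|
|   milk sand|
|  stop sweet|
| rain valley|
| forest with|
|      garden|
|    standard|
|      system|
|    calendar|
|large bridge|

Derivation:
Line 1: ['release'] (min_width=7, slack=5)
Line 2: ['diamond', 'from'] (min_width=12, slack=0)
Line 3: ['milk', 'sand'] (min_width=9, slack=3)
Line 4: ['stop', 'sweet'] (min_width=10, slack=2)
Line 5: ['rain', 'valley'] (min_width=11, slack=1)
Line 6: ['forest', 'with'] (min_width=11, slack=1)
Line 7: ['garden'] (min_width=6, slack=6)
Line 8: ['standard'] (min_width=8, slack=4)
Line 9: ['system'] (min_width=6, slack=6)
Line 10: ['calendar'] (min_width=8, slack=4)
Line 11: ['large', 'bridge'] (min_width=12, slack=0)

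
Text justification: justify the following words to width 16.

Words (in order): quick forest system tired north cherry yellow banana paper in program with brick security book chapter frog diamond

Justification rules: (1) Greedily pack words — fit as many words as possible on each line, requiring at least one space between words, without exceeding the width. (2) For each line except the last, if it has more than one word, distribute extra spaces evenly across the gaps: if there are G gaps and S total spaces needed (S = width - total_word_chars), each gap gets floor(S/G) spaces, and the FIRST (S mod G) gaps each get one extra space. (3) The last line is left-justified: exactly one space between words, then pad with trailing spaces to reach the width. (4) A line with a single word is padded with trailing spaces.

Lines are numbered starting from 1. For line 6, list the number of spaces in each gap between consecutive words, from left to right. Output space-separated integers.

Answer: 7

Derivation:
Line 1: ['quick', 'forest'] (min_width=12, slack=4)
Line 2: ['system', 'tired'] (min_width=12, slack=4)
Line 3: ['north', 'cherry'] (min_width=12, slack=4)
Line 4: ['yellow', 'banana'] (min_width=13, slack=3)
Line 5: ['paper', 'in', 'program'] (min_width=16, slack=0)
Line 6: ['with', 'brick'] (min_width=10, slack=6)
Line 7: ['security', 'book'] (min_width=13, slack=3)
Line 8: ['chapter', 'frog'] (min_width=12, slack=4)
Line 9: ['diamond'] (min_width=7, slack=9)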